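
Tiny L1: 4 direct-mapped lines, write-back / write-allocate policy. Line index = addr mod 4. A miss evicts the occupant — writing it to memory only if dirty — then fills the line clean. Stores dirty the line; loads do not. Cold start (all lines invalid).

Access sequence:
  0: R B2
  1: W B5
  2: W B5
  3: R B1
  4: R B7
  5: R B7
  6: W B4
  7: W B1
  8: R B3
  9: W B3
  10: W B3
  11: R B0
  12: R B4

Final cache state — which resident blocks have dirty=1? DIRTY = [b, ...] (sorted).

0: R B2 -> L2 miss  d=-]
1: W B5 -> L1 miss  d=D]
2: W B5 -> L1 hit  d=D]
3: R B1 -> L1 miss wb->B5  d=-]
4: R B7 -> L3 miss  d=-]
5: R B7 -> L3 hit  d=-]
6: W B4 -> L0 miss  d=D]
7: W B1 -> L1 hit  d=D]
8: R B3 -> L3 miss  d=-]
9: W B3 -> L3 hit  d=D]
10: W B3 -> L3 hit  d=D]
11: R B0 -> L0 miss wb->B4  d=-]
12: R B4 -> L0 miss  d=-]

DIRTY = [1, 3]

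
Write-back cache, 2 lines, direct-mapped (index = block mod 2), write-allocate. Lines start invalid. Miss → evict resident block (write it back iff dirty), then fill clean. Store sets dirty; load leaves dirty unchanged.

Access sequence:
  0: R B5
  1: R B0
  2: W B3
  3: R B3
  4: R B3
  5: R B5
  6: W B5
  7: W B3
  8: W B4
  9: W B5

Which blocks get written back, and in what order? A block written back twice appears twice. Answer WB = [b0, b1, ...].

WB = [3, 5, 3]

0: R B5 → L1 miss [-]
1: R B0 → L0 miss [-]
2: W B3 → L1 miss [D]
3: R B3 → L1 hit [D]
4: R B3 → L1 hit [D]
5: R B5 → L1 miss wb→B3 [-]
6: W B5 → L1 hit [D]
7: W B3 → L1 miss wb→B5 [D]
8: W B4 → L0 miss [D]
9: W B5 → L1 miss wb→B3 [D]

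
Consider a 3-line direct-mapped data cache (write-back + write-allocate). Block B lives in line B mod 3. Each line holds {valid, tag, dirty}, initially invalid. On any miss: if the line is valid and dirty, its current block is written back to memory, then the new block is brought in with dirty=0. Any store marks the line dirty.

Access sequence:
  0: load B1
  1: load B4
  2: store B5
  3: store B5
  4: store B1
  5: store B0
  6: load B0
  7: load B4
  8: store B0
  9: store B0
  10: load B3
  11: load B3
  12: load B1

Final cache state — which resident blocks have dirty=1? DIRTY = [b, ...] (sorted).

0: R B1 -> L1 miss  d=-]
1: R B4 -> L1 miss  d=-]
2: W B5 -> L2 miss  d=D]
3: W B5 -> L2 hit  d=D]
4: W B1 -> L1 miss  d=D]
5: W B0 -> L0 miss  d=D]
6: R B0 -> L0 hit  d=D]
7: R B4 -> L1 miss wb->B1  d=-]
8: W B0 -> L0 hit  d=D]
9: W B0 -> L0 hit  d=D]
10: R B3 -> L0 miss wb->B0  d=-]
11: R B3 -> L0 hit  d=-]
12: R B1 -> L1 miss  d=-]

DIRTY = [5]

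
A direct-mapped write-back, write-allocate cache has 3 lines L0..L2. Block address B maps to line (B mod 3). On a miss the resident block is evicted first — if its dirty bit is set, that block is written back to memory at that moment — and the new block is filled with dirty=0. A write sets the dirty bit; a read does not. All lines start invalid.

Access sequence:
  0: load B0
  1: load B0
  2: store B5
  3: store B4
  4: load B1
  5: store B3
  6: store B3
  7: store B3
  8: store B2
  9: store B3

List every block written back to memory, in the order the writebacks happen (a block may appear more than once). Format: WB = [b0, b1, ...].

0: R B0 → L0 miss [-]
1: R B0 → L0 hit [-]
2: W B5 → L2 miss [D]
3: W B4 → L1 miss [D]
4: R B1 → L1 miss wb→B4 [-]
5: W B3 → L0 miss [D]
6: W B3 → L0 hit [D]
7: W B3 → L0 hit [D]
8: W B2 → L2 miss wb→B5 [D]
9: W B3 → L0 hit [D]

WB = [4, 5]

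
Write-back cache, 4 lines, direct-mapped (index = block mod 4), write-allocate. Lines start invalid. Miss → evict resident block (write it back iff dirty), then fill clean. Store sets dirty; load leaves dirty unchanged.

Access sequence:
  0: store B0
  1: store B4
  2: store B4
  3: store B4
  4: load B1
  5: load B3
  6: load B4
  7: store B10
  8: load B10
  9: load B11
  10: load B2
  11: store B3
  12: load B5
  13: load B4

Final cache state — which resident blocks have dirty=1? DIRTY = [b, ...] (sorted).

0: W B0 → L0 miss [D]
1: W B4 → L0 miss wb→B0 [D]
2: W B4 → L0 hit [D]
3: W B4 → L0 hit [D]
4: R B1 → L1 miss [-]
5: R B3 → L3 miss [-]
6: R B4 → L0 hit [D]
7: W B10 → L2 miss [D]
8: R B10 → L2 hit [D]
9: R B11 → L3 miss [-]
10: R B2 → L2 miss wb→B10 [-]
11: W B3 → L3 miss [D]
12: R B5 → L1 miss [-]
13: R B4 → L0 hit [D]

DIRTY = [3, 4]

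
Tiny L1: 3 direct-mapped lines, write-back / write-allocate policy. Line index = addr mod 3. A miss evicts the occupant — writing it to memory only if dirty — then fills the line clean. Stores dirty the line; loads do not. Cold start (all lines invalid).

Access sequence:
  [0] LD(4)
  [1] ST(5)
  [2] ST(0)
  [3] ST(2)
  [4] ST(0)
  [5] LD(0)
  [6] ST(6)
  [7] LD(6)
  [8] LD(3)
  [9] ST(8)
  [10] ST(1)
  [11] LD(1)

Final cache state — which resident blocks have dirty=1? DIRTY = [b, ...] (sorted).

0: R B4 → L1 miss [-]
1: W B5 → L2 miss [D]
2: W B0 → L0 miss [D]
3: W B2 → L2 miss wb→B5 [D]
4: W B0 → L0 hit [D]
5: R B0 → L0 hit [D]
6: W B6 → L0 miss wb→B0 [D]
7: R B6 → L0 hit [D]
8: R B3 → L0 miss wb→B6 [-]
9: W B8 → L2 miss wb→B2 [D]
10: W B1 → L1 miss [D]
11: R B1 → L1 hit [D]

DIRTY = [1, 8]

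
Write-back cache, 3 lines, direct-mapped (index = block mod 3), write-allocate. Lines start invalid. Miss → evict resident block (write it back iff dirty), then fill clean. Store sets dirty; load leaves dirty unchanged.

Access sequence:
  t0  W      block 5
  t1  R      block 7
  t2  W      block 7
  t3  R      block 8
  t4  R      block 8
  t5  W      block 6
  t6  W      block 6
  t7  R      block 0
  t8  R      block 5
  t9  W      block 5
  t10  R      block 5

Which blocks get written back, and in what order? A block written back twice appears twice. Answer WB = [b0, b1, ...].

WB = [5, 6]

0: W B5 -> L2 miss  d=D]
1: R B7 -> L1 miss  d=-]
2: W B7 -> L1 hit  d=D]
3: R B8 -> L2 miss wb->B5  d=-]
4: R B8 -> L2 hit  d=-]
5: W B6 -> L0 miss  d=D]
6: W B6 -> L0 hit  d=D]
7: R B0 -> L0 miss wb->B6  d=-]
8: R B5 -> L2 miss  d=-]
9: W B5 -> L2 hit  d=D]
10: R B5 -> L2 hit  d=D]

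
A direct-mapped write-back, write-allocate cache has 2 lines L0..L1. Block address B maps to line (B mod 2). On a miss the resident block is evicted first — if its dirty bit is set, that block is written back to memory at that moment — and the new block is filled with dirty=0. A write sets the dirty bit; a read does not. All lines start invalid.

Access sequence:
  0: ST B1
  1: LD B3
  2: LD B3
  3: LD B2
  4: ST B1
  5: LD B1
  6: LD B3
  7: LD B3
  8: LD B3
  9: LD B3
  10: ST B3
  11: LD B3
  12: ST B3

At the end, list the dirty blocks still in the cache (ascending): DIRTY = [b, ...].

DIRTY = [3]

0: W B1 → L1 miss [D]
1: R B3 → L1 miss wb→B1 [-]
2: R B3 → L1 hit [-]
3: R B2 → L0 miss [-]
4: W B1 → L1 miss [D]
5: R B1 → L1 hit [D]
6: R B3 → L1 miss wb→B1 [-]
7: R B3 → L1 hit [-]
8: R B3 → L1 hit [-]
9: R B3 → L1 hit [-]
10: W B3 → L1 hit [D]
11: R B3 → L1 hit [D]
12: W B3 → L1 hit [D]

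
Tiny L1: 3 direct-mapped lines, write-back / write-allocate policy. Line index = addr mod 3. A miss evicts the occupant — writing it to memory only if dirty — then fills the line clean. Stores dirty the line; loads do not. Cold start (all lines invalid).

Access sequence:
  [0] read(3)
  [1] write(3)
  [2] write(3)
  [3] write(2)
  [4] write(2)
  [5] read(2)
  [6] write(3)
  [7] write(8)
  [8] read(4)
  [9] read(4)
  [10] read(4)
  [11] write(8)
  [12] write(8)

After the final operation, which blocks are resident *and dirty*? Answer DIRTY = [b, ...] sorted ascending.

0: R B3 → L0 miss [-]
1: W B3 → L0 hit [D]
2: W B3 → L0 hit [D]
3: W B2 → L2 miss [D]
4: W B2 → L2 hit [D]
5: R B2 → L2 hit [D]
6: W B3 → L0 hit [D]
7: W B8 → L2 miss wb→B2 [D]
8: R B4 → L1 miss [-]
9: R B4 → L1 hit [-]
10: R B4 → L1 hit [-]
11: W B8 → L2 hit [D]
12: W B8 → L2 hit [D]

DIRTY = [3, 8]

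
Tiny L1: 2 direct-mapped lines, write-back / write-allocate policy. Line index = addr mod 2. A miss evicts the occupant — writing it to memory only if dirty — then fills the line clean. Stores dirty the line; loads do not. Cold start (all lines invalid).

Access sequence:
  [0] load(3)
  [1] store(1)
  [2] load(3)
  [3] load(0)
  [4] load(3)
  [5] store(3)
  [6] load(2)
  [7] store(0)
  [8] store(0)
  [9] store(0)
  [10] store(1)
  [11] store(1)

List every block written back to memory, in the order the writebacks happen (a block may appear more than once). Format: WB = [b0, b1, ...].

0: R B3 → L1 miss [-]
1: W B1 → L1 miss [D]
2: R B3 → L1 miss wb→B1 [-]
3: R B0 → L0 miss [-]
4: R B3 → L1 hit [-]
5: W B3 → L1 hit [D]
6: R B2 → L0 miss [-]
7: W B0 → L0 miss [D]
8: W B0 → L0 hit [D]
9: W B0 → L0 hit [D]
10: W B1 → L1 miss wb→B3 [D]
11: W B1 → L1 hit [D]

WB = [1, 3]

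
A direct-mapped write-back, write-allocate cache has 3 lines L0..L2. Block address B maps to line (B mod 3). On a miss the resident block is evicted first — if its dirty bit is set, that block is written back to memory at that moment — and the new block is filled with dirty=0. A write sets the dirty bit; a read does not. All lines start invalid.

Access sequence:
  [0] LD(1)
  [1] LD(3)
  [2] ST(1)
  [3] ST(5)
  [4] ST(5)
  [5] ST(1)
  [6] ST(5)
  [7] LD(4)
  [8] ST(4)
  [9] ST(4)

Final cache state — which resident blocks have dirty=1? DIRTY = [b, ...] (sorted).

DIRTY = [4, 5]

0: R B1 → L1 miss [-]
1: R B3 → L0 miss [-]
2: W B1 → L1 hit [D]
3: W B5 → L2 miss [D]
4: W B5 → L2 hit [D]
5: W B1 → L1 hit [D]
6: W B5 → L2 hit [D]
7: R B4 → L1 miss wb→B1 [-]
8: W B4 → L1 hit [D]
9: W B4 → L1 hit [D]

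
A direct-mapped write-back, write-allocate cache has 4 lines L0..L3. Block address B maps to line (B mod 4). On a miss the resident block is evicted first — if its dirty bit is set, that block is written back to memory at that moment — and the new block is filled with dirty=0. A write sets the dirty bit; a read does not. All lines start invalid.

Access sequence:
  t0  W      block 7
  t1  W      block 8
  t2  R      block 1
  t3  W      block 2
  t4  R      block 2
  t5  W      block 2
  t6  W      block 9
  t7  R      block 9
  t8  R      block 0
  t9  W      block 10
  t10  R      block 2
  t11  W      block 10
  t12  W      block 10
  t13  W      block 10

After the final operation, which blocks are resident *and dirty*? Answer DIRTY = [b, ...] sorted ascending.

0: W B7 -> L3 miss  d=D]
1: W B8 -> L0 miss  d=D]
2: R B1 -> L1 miss  d=-]
3: W B2 -> L2 miss  d=D]
4: R B2 -> L2 hit  d=D]
5: W B2 -> L2 hit  d=D]
6: W B9 -> L1 miss  d=D]
7: R B9 -> L1 hit  d=D]
8: R B0 -> L0 miss wb->B8  d=-]
9: W B10 -> L2 miss wb->B2  d=D]
10: R B2 -> L2 miss wb->B10  d=-]
11: W B10 -> L2 miss  d=D]
12: W B10 -> L2 hit  d=D]
13: W B10 -> L2 hit  d=D]

DIRTY = [7, 9, 10]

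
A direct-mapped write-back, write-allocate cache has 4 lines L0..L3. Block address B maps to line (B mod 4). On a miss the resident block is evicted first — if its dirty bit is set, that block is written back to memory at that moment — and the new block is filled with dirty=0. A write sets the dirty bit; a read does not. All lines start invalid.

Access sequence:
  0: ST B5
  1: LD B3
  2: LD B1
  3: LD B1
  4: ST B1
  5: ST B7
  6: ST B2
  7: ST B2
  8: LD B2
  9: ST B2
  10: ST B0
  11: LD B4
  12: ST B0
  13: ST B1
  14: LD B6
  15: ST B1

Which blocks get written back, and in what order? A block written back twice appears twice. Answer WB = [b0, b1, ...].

WB = [5, 0, 2]

0: W B5 → L1 miss [D]
1: R B3 → L3 miss [-]
2: R B1 → L1 miss wb→B5 [-]
3: R B1 → L1 hit [-]
4: W B1 → L1 hit [D]
5: W B7 → L3 miss [D]
6: W B2 → L2 miss [D]
7: W B2 → L2 hit [D]
8: R B2 → L2 hit [D]
9: W B2 → L2 hit [D]
10: W B0 → L0 miss [D]
11: R B4 → L0 miss wb→B0 [-]
12: W B0 → L0 miss [D]
13: W B1 → L1 hit [D]
14: R B6 → L2 miss wb→B2 [-]
15: W B1 → L1 hit [D]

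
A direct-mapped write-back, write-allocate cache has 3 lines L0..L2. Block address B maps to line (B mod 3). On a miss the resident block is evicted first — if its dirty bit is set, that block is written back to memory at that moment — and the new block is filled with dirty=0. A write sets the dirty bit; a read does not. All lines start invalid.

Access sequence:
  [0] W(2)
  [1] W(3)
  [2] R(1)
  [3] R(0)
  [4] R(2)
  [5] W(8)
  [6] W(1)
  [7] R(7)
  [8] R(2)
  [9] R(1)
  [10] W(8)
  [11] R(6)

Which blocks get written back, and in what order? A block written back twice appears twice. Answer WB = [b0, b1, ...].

0: W B2 → L2 miss [D]
1: W B3 → L0 miss [D]
2: R B1 → L1 miss [-]
3: R B0 → L0 miss wb→B3 [-]
4: R B2 → L2 hit [D]
5: W B8 → L2 miss wb→B2 [D]
6: W B1 → L1 hit [D]
7: R B7 → L1 miss wb→B1 [-]
8: R B2 → L2 miss wb→B8 [-]
9: R B1 → L1 miss [-]
10: W B8 → L2 miss [D]
11: R B6 → L0 miss [-]

WB = [3, 2, 1, 8]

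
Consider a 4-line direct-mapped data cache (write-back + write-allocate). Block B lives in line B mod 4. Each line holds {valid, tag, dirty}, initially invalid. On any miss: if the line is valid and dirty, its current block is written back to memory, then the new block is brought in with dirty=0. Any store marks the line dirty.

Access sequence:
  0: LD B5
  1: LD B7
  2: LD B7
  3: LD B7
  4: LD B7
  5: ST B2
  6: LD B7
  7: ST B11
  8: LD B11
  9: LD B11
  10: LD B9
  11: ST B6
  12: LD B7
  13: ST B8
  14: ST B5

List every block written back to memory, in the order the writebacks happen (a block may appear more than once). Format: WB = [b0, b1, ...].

  0 | R B5 → L1 miss [-]
  1 | R B7 → L3 miss [-]
  2 | R B7 → L3 hit [-]
  3 | R B7 → L3 hit [-]
  4 | R B7 → L3 hit [-]
  5 | W B2 → L2 miss [D]
  6 | R B7 → L3 hit [-]
  7 | W B11 → L3 miss [D]
  8 | R B11 → L3 hit [D]
  9 | R B11 → L3 hit [D]
  10 | R B9 → L1 miss [-]
  11 | W B6 → L2 miss wb→B2 [D]
  12 | R B7 → L3 miss wb→B11 [-]
  13 | W B8 → L0 miss [D]
  14 | W B5 → L1 miss [D]

WB = [2, 11]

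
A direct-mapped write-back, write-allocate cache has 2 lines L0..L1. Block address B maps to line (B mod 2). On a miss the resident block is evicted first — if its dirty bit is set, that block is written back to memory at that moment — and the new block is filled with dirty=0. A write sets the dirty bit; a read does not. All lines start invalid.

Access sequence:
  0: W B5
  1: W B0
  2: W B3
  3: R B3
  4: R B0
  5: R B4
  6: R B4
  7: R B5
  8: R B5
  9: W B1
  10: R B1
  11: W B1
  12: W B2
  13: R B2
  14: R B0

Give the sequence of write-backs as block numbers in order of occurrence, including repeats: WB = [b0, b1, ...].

WB = [5, 0, 3, 2]

0: W B5 -> L1 miss  d=D]
1: W B0 -> L0 miss  d=D]
2: W B3 -> L1 miss wb->B5  d=D]
3: R B3 -> L1 hit  d=D]
4: R B0 -> L0 hit  d=D]
5: R B4 -> L0 miss wb->B0  d=-]
6: R B4 -> L0 hit  d=-]
7: R B5 -> L1 miss wb->B3  d=-]
8: R B5 -> L1 hit  d=-]
9: W B1 -> L1 miss  d=D]
10: R B1 -> L1 hit  d=D]
11: W B1 -> L1 hit  d=D]
12: W B2 -> L0 miss  d=D]
13: R B2 -> L0 hit  d=D]
14: R B0 -> L0 miss wb->B2  d=-]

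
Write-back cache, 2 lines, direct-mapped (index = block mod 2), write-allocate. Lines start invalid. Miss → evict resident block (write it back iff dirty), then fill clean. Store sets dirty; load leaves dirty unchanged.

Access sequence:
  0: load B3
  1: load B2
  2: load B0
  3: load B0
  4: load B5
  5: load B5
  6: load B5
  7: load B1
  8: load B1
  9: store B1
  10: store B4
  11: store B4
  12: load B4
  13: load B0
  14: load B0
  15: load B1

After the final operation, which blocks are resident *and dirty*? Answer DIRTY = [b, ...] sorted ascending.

DIRTY = [1]

0: R B3 → L1 miss [-]
1: R B2 → L0 miss [-]
2: R B0 → L0 miss [-]
3: R B0 → L0 hit [-]
4: R B5 → L1 miss [-]
5: R B5 → L1 hit [-]
6: R B5 → L1 hit [-]
7: R B1 → L1 miss [-]
8: R B1 → L1 hit [-]
9: W B1 → L1 hit [D]
10: W B4 → L0 miss [D]
11: W B4 → L0 hit [D]
12: R B4 → L0 hit [D]
13: R B0 → L0 miss wb→B4 [-]
14: R B0 → L0 hit [-]
15: R B1 → L1 hit [D]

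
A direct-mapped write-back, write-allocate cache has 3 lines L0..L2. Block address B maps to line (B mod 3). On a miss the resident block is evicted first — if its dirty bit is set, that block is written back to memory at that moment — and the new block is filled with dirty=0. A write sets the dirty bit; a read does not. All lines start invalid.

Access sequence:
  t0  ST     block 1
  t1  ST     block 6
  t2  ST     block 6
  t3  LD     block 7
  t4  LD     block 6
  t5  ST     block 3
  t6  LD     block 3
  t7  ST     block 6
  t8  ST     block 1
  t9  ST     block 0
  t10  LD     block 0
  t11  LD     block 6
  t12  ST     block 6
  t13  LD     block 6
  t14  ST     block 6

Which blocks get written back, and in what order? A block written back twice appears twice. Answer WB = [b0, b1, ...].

WB = [1, 6, 3, 6, 0]

0: W B1 → L1 miss [D]
1: W B6 → L0 miss [D]
2: W B6 → L0 hit [D]
3: R B7 → L1 miss wb→B1 [-]
4: R B6 → L0 hit [D]
5: W B3 → L0 miss wb→B6 [D]
6: R B3 → L0 hit [D]
7: W B6 → L0 miss wb→B3 [D]
8: W B1 → L1 miss [D]
9: W B0 → L0 miss wb→B6 [D]
10: R B0 → L0 hit [D]
11: R B6 → L0 miss wb→B0 [-]
12: W B6 → L0 hit [D]
13: R B6 → L0 hit [D]
14: W B6 → L0 hit [D]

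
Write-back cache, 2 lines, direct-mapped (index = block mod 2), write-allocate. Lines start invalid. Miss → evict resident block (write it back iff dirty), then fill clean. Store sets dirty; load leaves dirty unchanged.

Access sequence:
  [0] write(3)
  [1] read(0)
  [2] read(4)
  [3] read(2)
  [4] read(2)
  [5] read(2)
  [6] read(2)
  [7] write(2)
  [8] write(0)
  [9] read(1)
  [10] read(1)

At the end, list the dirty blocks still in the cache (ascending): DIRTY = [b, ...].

DIRTY = [0]

0: W B3 -> L1 miss  d=D]
1: R B0 -> L0 miss  d=-]
2: R B4 -> L0 miss  d=-]
3: R B2 -> L0 miss  d=-]
4: R B2 -> L0 hit  d=-]
5: R B2 -> L0 hit  d=-]
6: R B2 -> L0 hit  d=-]
7: W B2 -> L0 hit  d=D]
8: W B0 -> L0 miss wb->B2  d=D]
9: R B1 -> L1 miss wb->B3  d=-]
10: R B1 -> L1 hit  d=-]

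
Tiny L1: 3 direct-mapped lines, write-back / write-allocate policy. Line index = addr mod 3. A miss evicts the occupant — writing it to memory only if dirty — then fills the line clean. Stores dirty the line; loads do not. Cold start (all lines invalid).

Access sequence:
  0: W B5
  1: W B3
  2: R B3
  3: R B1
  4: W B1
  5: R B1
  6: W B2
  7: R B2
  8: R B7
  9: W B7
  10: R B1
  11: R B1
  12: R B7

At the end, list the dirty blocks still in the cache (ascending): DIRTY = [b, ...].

DIRTY = [2, 3]

0: W B5 -> L2 miss  d=D]
1: W B3 -> L0 miss  d=D]
2: R B3 -> L0 hit  d=D]
3: R B1 -> L1 miss  d=-]
4: W B1 -> L1 hit  d=D]
5: R B1 -> L1 hit  d=D]
6: W B2 -> L2 miss wb->B5  d=D]
7: R B2 -> L2 hit  d=D]
8: R B7 -> L1 miss wb->B1  d=-]
9: W B7 -> L1 hit  d=D]
10: R B1 -> L1 miss wb->B7  d=-]
11: R B1 -> L1 hit  d=-]
12: R B7 -> L1 miss  d=-]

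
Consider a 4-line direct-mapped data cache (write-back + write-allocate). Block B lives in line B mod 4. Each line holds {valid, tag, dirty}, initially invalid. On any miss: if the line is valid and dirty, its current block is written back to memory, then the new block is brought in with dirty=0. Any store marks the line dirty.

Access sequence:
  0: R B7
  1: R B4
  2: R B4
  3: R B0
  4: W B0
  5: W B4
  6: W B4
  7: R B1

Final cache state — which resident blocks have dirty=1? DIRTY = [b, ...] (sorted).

  0 | R B7 → L3 miss [-]
  1 | R B4 → L0 miss [-]
  2 | R B4 → L0 hit [-]
  3 | R B0 → L0 miss [-]
  4 | W B0 → L0 hit [D]
  5 | W B4 → L0 miss wb→B0 [D]
  6 | W B4 → L0 hit [D]
  7 | R B1 → L1 miss [-]

DIRTY = [4]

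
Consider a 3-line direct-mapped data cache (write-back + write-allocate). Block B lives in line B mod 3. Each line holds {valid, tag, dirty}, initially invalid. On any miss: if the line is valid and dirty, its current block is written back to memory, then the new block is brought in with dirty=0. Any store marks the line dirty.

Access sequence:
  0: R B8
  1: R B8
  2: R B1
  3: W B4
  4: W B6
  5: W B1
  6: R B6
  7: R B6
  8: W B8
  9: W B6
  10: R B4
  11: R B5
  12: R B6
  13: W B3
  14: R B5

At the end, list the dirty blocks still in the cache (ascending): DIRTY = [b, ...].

0: R B8 -> L2 miss  d=-]
1: R B8 -> L2 hit  d=-]
2: R B1 -> L1 miss  d=-]
3: W B4 -> L1 miss  d=D]
4: W B6 -> L0 miss  d=D]
5: W B1 -> L1 miss wb->B4  d=D]
6: R B6 -> L0 hit  d=D]
7: R B6 -> L0 hit  d=D]
8: W B8 -> L2 hit  d=D]
9: W B6 -> L0 hit  d=D]
10: R B4 -> L1 miss wb->B1  d=-]
11: R B5 -> L2 miss wb->B8  d=-]
12: R B6 -> L0 hit  d=D]
13: W B3 -> L0 miss wb->B6  d=D]
14: R B5 -> L2 hit  d=-]

DIRTY = [3]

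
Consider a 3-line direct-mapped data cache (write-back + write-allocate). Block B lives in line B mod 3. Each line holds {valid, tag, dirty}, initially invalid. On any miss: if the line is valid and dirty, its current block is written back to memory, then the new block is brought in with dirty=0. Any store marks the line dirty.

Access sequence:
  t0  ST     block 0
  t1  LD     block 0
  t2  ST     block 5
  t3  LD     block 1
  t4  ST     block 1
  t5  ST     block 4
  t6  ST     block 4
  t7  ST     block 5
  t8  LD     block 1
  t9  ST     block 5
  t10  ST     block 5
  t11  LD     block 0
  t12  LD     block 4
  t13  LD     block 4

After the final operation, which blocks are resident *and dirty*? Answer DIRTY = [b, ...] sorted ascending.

DIRTY = [0, 5]

0: W B0 → L0 miss [D]
1: R B0 → L0 hit [D]
2: W B5 → L2 miss [D]
3: R B1 → L1 miss [-]
4: W B1 → L1 hit [D]
5: W B4 → L1 miss wb→B1 [D]
6: W B4 → L1 hit [D]
7: W B5 → L2 hit [D]
8: R B1 → L1 miss wb→B4 [-]
9: W B5 → L2 hit [D]
10: W B5 → L2 hit [D]
11: R B0 → L0 hit [D]
12: R B4 → L1 miss [-]
13: R B4 → L1 hit [-]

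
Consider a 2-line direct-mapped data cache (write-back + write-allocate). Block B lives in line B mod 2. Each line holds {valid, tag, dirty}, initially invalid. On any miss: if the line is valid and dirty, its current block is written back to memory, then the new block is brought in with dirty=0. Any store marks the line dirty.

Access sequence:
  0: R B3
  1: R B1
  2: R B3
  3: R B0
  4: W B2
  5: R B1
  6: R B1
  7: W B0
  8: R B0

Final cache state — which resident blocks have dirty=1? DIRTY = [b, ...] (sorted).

0: R B3 -> L1 miss  d=-]
1: R B1 -> L1 miss  d=-]
2: R B3 -> L1 miss  d=-]
3: R B0 -> L0 miss  d=-]
4: W B2 -> L0 miss  d=D]
5: R B1 -> L1 miss  d=-]
6: R B1 -> L1 hit  d=-]
7: W B0 -> L0 miss wb->B2  d=D]
8: R B0 -> L0 hit  d=D]

DIRTY = [0]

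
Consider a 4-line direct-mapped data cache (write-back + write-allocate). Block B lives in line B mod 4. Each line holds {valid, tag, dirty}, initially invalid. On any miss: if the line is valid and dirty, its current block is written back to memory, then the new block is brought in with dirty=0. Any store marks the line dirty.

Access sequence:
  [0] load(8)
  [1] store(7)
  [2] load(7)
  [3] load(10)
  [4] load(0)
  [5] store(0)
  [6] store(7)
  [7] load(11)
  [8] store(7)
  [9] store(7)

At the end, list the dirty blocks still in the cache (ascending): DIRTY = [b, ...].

0: R B8 → L0 miss [-]
1: W B7 → L3 miss [D]
2: R B7 → L3 hit [D]
3: R B10 → L2 miss [-]
4: R B0 → L0 miss [-]
5: W B0 → L0 hit [D]
6: W B7 → L3 hit [D]
7: R B11 → L3 miss wb→B7 [-]
8: W B7 → L3 miss [D]
9: W B7 → L3 hit [D]

DIRTY = [0, 7]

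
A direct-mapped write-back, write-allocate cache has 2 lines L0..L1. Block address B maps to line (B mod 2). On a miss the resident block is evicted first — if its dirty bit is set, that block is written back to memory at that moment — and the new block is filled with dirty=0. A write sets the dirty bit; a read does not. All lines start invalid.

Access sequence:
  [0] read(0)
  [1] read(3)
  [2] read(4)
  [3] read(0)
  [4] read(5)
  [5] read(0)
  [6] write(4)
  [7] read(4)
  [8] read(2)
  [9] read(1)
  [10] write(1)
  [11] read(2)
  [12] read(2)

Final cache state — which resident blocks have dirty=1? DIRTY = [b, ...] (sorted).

0: R B0 → L0 miss [-]
1: R B3 → L1 miss [-]
2: R B4 → L0 miss [-]
3: R B0 → L0 miss [-]
4: R B5 → L1 miss [-]
5: R B0 → L0 hit [-]
6: W B4 → L0 miss [D]
7: R B4 → L0 hit [D]
8: R B2 → L0 miss wb→B4 [-]
9: R B1 → L1 miss [-]
10: W B1 → L1 hit [D]
11: R B2 → L0 hit [-]
12: R B2 → L0 hit [-]

DIRTY = [1]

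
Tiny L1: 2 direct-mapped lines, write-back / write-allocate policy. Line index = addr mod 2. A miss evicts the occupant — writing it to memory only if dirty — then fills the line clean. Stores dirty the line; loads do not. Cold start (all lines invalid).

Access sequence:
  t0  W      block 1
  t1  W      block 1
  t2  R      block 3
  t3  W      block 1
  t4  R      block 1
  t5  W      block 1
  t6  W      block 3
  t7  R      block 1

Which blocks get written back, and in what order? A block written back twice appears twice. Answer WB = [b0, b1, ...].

WB = [1, 1, 3]

0: W B1 -> L1 miss  d=D]
1: W B1 -> L1 hit  d=D]
2: R B3 -> L1 miss wb->B1  d=-]
3: W B1 -> L1 miss  d=D]
4: R B1 -> L1 hit  d=D]
5: W B1 -> L1 hit  d=D]
6: W B3 -> L1 miss wb->B1  d=D]
7: R B1 -> L1 miss wb->B3  d=-]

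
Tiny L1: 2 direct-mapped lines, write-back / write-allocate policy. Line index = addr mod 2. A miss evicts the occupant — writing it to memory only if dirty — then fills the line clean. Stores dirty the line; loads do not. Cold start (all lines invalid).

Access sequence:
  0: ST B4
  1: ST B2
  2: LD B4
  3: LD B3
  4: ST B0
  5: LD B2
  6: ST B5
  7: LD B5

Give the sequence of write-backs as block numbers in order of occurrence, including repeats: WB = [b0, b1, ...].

  0 | W B4 → L0 miss [D]
  1 | W B2 → L0 miss wb→B4 [D]
  2 | R B4 → L0 miss wb→B2 [-]
  3 | R B3 → L1 miss [-]
  4 | W B0 → L0 miss [D]
  5 | R B2 → L0 miss wb→B0 [-]
  6 | W B5 → L1 miss [D]
  7 | R B5 → L1 hit [D]

WB = [4, 2, 0]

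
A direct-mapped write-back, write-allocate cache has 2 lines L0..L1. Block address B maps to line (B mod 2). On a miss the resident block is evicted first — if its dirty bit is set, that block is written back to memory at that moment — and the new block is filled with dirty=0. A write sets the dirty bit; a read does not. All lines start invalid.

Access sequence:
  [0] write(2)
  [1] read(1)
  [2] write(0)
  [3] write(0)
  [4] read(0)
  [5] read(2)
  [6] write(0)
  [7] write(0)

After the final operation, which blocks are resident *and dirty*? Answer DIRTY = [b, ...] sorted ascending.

  0 | W B2 → L0 miss [D]
  1 | R B1 → L1 miss [-]
  2 | W B0 → L0 miss wb→B2 [D]
  3 | W B0 → L0 hit [D]
  4 | R B0 → L0 hit [D]
  5 | R B2 → L0 miss wb→B0 [-]
  6 | W B0 → L0 miss [D]
  7 | W B0 → L0 hit [D]

DIRTY = [0]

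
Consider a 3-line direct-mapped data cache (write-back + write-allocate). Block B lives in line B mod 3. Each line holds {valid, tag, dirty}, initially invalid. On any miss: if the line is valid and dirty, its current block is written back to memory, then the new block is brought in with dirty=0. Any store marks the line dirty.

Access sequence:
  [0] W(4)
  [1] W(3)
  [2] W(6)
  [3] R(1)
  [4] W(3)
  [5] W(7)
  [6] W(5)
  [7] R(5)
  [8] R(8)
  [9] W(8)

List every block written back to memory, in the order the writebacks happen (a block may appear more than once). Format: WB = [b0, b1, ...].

0: W B4 → L1 miss [D]
1: W B3 → L0 miss [D]
2: W B6 → L0 miss wb→B3 [D]
3: R B1 → L1 miss wb→B4 [-]
4: W B3 → L0 miss wb→B6 [D]
5: W B7 → L1 miss [D]
6: W B5 → L2 miss [D]
7: R B5 → L2 hit [D]
8: R B8 → L2 miss wb→B5 [-]
9: W B8 → L2 hit [D]

WB = [3, 4, 6, 5]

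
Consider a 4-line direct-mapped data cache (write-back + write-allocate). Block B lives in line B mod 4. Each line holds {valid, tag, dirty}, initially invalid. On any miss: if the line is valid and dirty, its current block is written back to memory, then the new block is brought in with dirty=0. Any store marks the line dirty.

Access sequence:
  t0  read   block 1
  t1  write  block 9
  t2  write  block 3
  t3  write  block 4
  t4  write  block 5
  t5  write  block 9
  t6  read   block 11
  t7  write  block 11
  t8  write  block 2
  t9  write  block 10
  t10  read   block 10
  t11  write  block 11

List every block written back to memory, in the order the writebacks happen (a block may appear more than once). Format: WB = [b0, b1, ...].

0: R B1 -> L1 miss  d=-]
1: W B9 -> L1 miss  d=D]
2: W B3 -> L3 miss  d=D]
3: W B4 -> L0 miss  d=D]
4: W B5 -> L1 miss wb->B9  d=D]
5: W B9 -> L1 miss wb->B5  d=D]
6: R B11 -> L3 miss wb->B3  d=-]
7: W B11 -> L3 hit  d=D]
8: W B2 -> L2 miss  d=D]
9: W B10 -> L2 miss wb->B2  d=D]
10: R B10 -> L2 hit  d=D]
11: W B11 -> L3 hit  d=D]

WB = [9, 5, 3, 2]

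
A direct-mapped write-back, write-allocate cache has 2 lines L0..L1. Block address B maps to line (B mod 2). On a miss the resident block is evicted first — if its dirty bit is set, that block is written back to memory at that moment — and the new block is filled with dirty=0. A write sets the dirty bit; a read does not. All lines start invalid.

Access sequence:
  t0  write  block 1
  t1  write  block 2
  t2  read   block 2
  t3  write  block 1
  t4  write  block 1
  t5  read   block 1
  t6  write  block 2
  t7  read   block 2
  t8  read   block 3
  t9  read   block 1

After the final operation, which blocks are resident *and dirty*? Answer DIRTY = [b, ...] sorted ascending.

DIRTY = [2]

  0 | W B1 → L1 miss [D]
  1 | W B2 → L0 miss [D]
  2 | R B2 → L0 hit [D]
  3 | W B1 → L1 hit [D]
  4 | W B1 → L1 hit [D]
  5 | R B1 → L1 hit [D]
  6 | W B2 → L0 hit [D]
  7 | R B2 → L0 hit [D]
  8 | R B3 → L1 miss wb→B1 [-]
  9 | R B1 → L1 miss [-]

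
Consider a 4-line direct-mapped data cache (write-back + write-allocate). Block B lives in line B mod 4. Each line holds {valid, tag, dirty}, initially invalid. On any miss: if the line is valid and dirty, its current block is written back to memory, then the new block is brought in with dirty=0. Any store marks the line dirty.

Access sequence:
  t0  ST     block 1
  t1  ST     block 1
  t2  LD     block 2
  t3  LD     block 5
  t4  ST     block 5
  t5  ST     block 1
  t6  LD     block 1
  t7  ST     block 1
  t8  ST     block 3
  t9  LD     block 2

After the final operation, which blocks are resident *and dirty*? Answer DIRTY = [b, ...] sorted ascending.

DIRTY = [1, 3]

0: W B1 → L1 miss [D]
1: W B1 → L1 hit [D]
2: R B2 → L2 miss [-]
3: R B5 → L1 miss wb→B1 [-]
4: W B5 → L1 hit [D]
5: W B1 → L1 miss wb→B5 [D]
6: R B1 → L1 hit [D]
7: W B1 → L1 hit [D]
8: W B3 → L3 miss [D]
9: R B2 → L2 hit [-]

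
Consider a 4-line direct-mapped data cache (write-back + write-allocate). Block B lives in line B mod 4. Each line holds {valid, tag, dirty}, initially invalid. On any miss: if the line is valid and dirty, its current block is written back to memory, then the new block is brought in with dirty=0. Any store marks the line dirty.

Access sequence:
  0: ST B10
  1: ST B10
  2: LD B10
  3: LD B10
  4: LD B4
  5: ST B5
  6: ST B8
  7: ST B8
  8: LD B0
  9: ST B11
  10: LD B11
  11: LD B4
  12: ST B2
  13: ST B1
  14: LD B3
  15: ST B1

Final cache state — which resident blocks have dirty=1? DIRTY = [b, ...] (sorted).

0: W B10 → L2 miss [D]
1: W B10 → L2 hit [D]
2: R B10 → L2 hit [D]
3: R B10 → L2 hit [D]
4: R B4 → L0 miss [-]
5: W B5 → L1 miss [D]
6: W B8 → L0 miss [D]
7: W B8 → L0 hit [D]
8: R B0 → L0 miss wb→B8 [-]
9: W B11 → L3 miss [D]
10: R B11 → L3 hit [D]
11: R B4 → L0 miss [-]
12: W B2 → L2 miss wb→B10 [D]
13: W B1 → L1 miss wb→B5 [D]
14: R B3 → L3 miss wb→B11 [-]
15: W B1 → L1 hit [D]

DIRTY = [1, 2]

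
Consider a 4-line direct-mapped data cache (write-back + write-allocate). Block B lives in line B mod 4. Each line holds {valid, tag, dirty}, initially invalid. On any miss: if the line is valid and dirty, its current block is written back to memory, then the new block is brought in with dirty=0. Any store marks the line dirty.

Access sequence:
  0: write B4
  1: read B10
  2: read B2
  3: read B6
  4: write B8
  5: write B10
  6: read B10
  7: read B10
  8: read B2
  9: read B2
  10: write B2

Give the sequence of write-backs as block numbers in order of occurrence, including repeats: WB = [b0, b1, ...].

0: W B4 -> L0 miss  d=D]
1: R B10 -> L2 miss  d=-]
2: R B2 -> L2 miss  d=-]
3: R B6 -> L2 miss  d=-]
4: W B8 -> L0 miss wb->B4  d=D]
5: W B10 -> L2 miss  d=D]
6: R B10 -> L2 hit  d=D]
7: R B10 -> L2 hit  d=D]
8: R B2 -> L2 miss wb->B10  d=-]
9: R B2 -> L2 hit  d=-]
10: W B2 -> L2 hit  d=D]

WB = [4, 10]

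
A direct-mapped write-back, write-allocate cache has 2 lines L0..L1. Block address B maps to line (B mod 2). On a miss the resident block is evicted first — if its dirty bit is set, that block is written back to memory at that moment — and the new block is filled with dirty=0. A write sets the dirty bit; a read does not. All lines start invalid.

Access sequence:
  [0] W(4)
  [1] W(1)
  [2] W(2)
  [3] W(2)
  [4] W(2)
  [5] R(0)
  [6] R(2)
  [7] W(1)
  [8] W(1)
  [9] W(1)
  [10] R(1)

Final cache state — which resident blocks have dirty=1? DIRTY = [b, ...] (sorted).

DIRTY = [1]

  0 | W B4 → L0 miss [D]
  1 | W B1 → L1 miss [D]
  2 | W B2 → L0 miss wb→B4 [D]
  3 | W B2 → L0 hit [D]
  4 | W B2 → L0 hit [D]
  5 | R B0 → L0 miss wb→B2 [-]
  6 | R B2 → L0 miss [-]
  7 | W B1 → L1 hit [D]
  8 | W B1 → L1 hit [D]
  9 | W B1 → L1 hit [D]
  10 | R B1 → L1 hit [D]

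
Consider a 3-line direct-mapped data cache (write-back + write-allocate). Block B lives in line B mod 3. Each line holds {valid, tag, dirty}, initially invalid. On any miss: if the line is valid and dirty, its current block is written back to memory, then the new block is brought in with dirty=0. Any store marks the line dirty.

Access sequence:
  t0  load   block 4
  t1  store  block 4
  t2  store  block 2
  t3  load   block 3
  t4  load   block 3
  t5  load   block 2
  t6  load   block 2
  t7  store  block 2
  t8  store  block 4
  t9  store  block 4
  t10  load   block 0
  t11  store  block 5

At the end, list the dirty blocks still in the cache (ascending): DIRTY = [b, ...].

DIRTY = [4, 5]

  0 | R B4 → L1 miss [-]
  1 | W B4 → L1 hit [D]
  2 | W B2 → L2 miss [D]
  3 | R B3 → L0 miss [-]
  4 | R B3 → L0 hit [-]
  5 | R B2 → L2 hit [D]
  6 | R B2 → L2 hit [D]
  7 | W B2 → L2 hit [D]
  8 | W B4 → L1 hit [D]
  9 | W B4 → L1 hit [D]
  10 | R B0 → L0 miss [-]
  11 | W B5 → L2 miss wb→B2 [D]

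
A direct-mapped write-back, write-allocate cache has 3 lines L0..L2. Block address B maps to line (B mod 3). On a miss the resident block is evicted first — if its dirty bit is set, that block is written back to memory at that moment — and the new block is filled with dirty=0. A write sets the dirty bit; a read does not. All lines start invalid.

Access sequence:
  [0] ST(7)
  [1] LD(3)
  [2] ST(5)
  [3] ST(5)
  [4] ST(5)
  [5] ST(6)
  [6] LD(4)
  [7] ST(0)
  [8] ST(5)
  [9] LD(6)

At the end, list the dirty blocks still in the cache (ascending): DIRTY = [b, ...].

DIRTY = [5]

  0 | W B7 → L1 miss [D]
  1 | R B3 → L0 miss [-]
  2 | W B5 → L2 miss [D]
  3 | W B5 → L2 hit [D]
  4 | W B5 → L2 hit [D]
  5 | W B6 → L0 miss [D]
  6 | R B4 → L1 miss wb→B7 [-]
  7 | W B0 → L0 miss wb→B6 [D]
  8 | W B5 → L2 hit [D]
  9 | R B6 → L0 miss wb→B0 [-]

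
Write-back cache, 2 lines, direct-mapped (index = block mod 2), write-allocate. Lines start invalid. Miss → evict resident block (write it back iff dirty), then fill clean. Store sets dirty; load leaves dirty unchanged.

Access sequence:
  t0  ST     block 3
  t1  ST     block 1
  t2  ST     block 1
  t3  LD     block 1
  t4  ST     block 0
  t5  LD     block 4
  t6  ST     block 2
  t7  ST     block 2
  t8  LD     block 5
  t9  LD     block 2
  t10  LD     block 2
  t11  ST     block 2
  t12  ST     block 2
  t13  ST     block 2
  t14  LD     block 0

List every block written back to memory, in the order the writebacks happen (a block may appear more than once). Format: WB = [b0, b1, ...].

WB = [3, 0, 1, 2]

0: W B3 -> L1 miss  d=D]
1: W B1 -> L1 miss wb->B3  d=D]
2: W B1 -> L1 hit  d=D]
3: R B1 -> L1 hit  d=D]
4: W B0 -> L0 miss  d=D]
5: R B4 -> L0 miss wb->B0  d=-]
6: W B2 -> L0 miss  d=D]
7: W B2 -> L0 hit  d=D]
8: R B5 -> L1 miss wb->B1  d=-]
9: R B2 -> L0 hit  d=D]
10: R B2 -> L0 hit  d=D]
11: W B2 -> L0 hit  d=D]
12: W B2 -> L0 hit  d=D]
13: W B2 -> L0 hit  d=D]
14: R B0 -> L0 miss wb->B2  d=-]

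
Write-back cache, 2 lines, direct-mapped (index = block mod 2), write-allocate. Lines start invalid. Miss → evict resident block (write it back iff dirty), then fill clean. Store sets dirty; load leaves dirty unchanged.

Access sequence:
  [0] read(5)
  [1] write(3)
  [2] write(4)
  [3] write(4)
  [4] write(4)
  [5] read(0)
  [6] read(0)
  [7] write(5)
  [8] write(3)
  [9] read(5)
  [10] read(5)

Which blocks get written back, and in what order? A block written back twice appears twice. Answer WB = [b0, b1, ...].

WB = [4, 3, 5, 3]

0: R B5 → L1 miss [-]
1: W B3 → L1 miss [D]
2: W B4 → L0 miss [D]
3: W B4 → L0 hit [D]
4: W B4 → L0 hit [D]
5: R B0 → L0 miss wb→B4 [-]
6: R B0 → L0 hit [-]
7: W B5 → L1 miss wb→B3 [D]
8: W B3 → L1 miss wb→B5 [D]
9: R B5 → L1 miss wb→B3 [-]
10: R B5 → L1 hit [-]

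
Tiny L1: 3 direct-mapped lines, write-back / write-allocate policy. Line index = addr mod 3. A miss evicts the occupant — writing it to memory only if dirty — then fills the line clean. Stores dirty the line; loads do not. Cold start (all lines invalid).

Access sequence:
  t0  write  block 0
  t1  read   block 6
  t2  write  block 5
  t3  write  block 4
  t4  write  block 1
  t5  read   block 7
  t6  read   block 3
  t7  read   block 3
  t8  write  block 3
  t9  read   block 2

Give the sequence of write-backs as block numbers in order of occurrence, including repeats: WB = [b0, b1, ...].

WB = [0, 4, 1, 5]

0: W B0 → L0 miss [D]
1: R B6 → L0 miss wb→B0 [-]
2: W B5 → L2 miss [D]
3: W B4 → L1 miss [D]
4: W B1 → L1 miss wb→B4 [D]
5: R B7 → L1 miss wb→B1 [-]
6: R B3 → L0 miss [-]
7: R B3 → L0 hit [-]
8: W B3 → L0 hit [D]
9: R B2 → L2 miss wb→B5 [-]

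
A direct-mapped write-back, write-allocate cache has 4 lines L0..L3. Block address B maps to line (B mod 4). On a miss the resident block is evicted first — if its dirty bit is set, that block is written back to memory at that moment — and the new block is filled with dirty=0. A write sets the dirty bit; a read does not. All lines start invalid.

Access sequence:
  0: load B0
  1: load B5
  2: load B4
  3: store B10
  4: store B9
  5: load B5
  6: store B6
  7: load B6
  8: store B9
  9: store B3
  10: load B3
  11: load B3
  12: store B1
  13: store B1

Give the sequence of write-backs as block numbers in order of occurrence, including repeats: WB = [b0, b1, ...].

  0 | R B0 → L0 miss [-]
  1 | R B5 → L1 miss [-]
  2 | R B4 → L0 miss [-]
  3 | W B10 → L2 miss [D]
  4 | W B9 → L1 miss [D]
  5 | R B5 → L1 miss wb→B9 [-]
  6 | W B6 → L2 miss wb→B10 [D]
  7 | R B6 → L2 hit [D]
  8 | W B9 → L1 miss [D]
  9 | W B3 → L3 miss [D]
  10 | R B3 → L3 hit [D]
  11 | R B3 → L3 hit [D]
  12 | W B1 → L1 miss wb→B9 [D]
  13 | W B1 → L1 hit [D]

WB = [9, 10, 9]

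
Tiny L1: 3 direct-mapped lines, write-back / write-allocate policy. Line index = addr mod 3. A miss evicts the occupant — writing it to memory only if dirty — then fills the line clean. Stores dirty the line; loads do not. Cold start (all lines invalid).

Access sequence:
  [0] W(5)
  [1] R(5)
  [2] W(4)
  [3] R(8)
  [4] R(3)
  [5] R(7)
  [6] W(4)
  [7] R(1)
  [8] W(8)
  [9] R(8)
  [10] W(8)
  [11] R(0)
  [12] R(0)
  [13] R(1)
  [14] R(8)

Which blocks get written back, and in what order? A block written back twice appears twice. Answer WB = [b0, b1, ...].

0: W B5 -> L2 miss  d=D]
1: R B5 -> L2 hit  d=D]
2: W B4 -> L1 miss  d=D]
3: R B8 -> L2 miss wb->B5  d=-]
4: R B3 -> L0 miss  d=-]
5: R B7 -> L1 miss wb->B4  d=-]
6: W B4 -> L1 miss  d=D]
7: R B1 -> L1 miss wb->B4  d=-]
8: W B8 -> L2 hit  d=D]
9: R B8 -> L2 hit  d=D]
10: W B8 -> L2 hit  d=D]
11: R B0 -> L0 miss  d=-]
12: R B0 -> L0 hit  d=-]
13: R B1 -> L1 hit  d=-]
14: R B8 -> L2 hit  d=D]

WB = [5, 4, 4]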